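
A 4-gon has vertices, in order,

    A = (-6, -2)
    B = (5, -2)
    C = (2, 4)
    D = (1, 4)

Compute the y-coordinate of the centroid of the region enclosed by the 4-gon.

Apply the shoelace (surveyor's) formula. First the cross-terms c_i = x_i·y_{i+1} − x_{i+1}·y_i:
  22, 24, 4, 22  ⇒  2A = 72, A = 36.
Then Σ (y_i + y_{i+1})·c_i = 36, so ȳ = 36 / (6·36) = 1/6.

1/6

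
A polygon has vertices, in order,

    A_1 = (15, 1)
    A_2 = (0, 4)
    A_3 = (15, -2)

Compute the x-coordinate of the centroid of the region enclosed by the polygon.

10

Apply the shoelace (surveyor's) formula. First the cross-terms c_i = x_i·y_{i+1} − x_{i+1}·y_i:
  60, -60, 45  ⇒  2A = 45, A = 22.5.
Then Σ (x_i + x_{i+1})·c_i = 1350, so x̄ = 1350 / (6·22.5) = 10.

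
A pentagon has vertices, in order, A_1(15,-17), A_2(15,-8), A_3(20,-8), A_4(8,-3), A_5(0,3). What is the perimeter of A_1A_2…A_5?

62

|A_1A_2| = √((0)² + (9)²) = √81 = 9
|A_2A_3| = √((5)² + (0)²) = √25 = 5
|A_3A_4| = √((-12)² + (5)²) = √169 = 13
|A_4A_5| = √((-8)² + (6)²) = √100 = 10
|A_5A_1| = √((15)² + (-20)²) = √625 = 25
Perimeter = 9 + 5 + 13 + 10 + 25 = 62.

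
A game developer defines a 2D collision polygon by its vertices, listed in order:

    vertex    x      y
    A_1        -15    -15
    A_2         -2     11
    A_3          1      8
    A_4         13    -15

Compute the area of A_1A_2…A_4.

380.5

Apply the shoelace formula: 2A = Σ (x_i·y_{i+1} − x_{i+1}·y_i), indices taken mod 4.
A_1→A_2: (-15)(11) − (-2)(-15) = -195
A_2→A_3: (-2)(8) − (1)(11) = -27
A_3→A_4: (1)(-15) − (13)(8) = -119
A_4→A_1: (13)(-15) − (-15)(-15) = -420
Σ = -761
Area = |Σ|/2 = 380.5.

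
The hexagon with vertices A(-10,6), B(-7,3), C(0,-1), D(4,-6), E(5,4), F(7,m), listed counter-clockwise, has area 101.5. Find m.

8

Write out the shoelace sum; only the two edges meeting at F involve m:
2·Area = [(5·m − 7·4) + (7·6 − (-10)·m)] + 69
       = 15·m + 83 = 203
⇒ m = 8.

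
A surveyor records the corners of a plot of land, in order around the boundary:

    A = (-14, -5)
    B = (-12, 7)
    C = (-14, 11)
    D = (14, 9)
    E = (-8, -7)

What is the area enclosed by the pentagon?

278

Apply the surveyor's formula: 2A = Σ (x_i·y_{i+1} − x_{i+1}·y_i), indices taken mod 5.
A→B: (-14)(7) − (-12)(-5) = -158
B→C: (-12)(11) − (-14)(7) = -34
C→D: (-14)(9) − (14)(11) = -280
D→E: (14)(-7) − (-8)(9) = -26
E→A: (-8)(-5) − (-14)(-7) = -58
Σ = -556
Area = |Σ|/2 = 278.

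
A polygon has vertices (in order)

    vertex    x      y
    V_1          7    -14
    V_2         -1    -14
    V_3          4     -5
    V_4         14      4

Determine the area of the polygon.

Apply the surveyor's formula: 2A = Σ (x_i·y_{i+1} − x_{i+1}·y_i), indices taken mod 4.
V_1→V_2: (7)(-14) − (-1)(-14) = -112
V_2→V_3: (-1)(-5) − (4)(-14) = 61
V_3→V_4: (4)(4) − (14)(-5) = 86
V_4→V_1: (14)(-14) − (7)(4) = -224
Σ = -189
Area = |Σ|/2 = 94.5.

94.5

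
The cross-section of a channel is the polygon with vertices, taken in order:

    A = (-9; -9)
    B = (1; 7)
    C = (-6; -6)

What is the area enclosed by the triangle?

A→B: (-9)(7) − (1)(-9) = -54
B→C: (1)(-6) − (-6)(7) = 36
C→A: (-6)(-9) − (-9)(-6) = 0
Σ = -18
Area = |Σ|/2 = 9.

9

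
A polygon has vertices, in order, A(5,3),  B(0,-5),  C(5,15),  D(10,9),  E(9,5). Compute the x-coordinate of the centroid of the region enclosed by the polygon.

356/67

Apply the shoelace formula. First the cross-terms c_i = x_i·y_{i+1} − x_{i+1}·y_i:
  -25, 25, -105, -31, 2  ⇒  2A = -134, A = -67.
Then Σ (x_i + x_{i+1})·c_i = -2136, so x̄ = -2136 / (6·(-67)) = 356/67.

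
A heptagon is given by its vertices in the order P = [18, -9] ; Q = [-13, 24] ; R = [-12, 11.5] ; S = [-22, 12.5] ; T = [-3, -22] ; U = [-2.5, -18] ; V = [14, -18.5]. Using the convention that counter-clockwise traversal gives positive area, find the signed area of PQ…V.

791.125

P→Q: (18)(24) − (-13)(-9) = 315
Q→R: (-13)(11.5) − (-12)(24) = 138.5
R→S: (-12)(12.5) − (-22)(11.5) = 103
S→T: (-22)(-22) − (-3)(12.5) = 521.5
T→U: (-3)(-18) − (-2.5)(-22) = -1
U→V: (-2.5)(-18.5) − (14)(-18) = 298.25
V→P: (14)(-9) − (18)(-18.5) = 207
Σ = 1582.25
Signed area = Σ/2 = 791.125 (positive ⇒ counter-clockwise traversal).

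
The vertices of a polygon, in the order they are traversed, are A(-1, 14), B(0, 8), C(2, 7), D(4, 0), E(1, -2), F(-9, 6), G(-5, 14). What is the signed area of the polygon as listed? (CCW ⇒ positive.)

Apply the shoelace (surveyor's) formula: 2A = Σ (x_i·y_{i+1} − x_{i+1}·y_i), indices taken mod 7.
A→B: (-1)(8) − (0)(14) = -8
B→C: (0)(7) − (2)(8) = -16
C→D: (2)(0) − (4)(7) = -28
D→E: (4)(-2) − (1)(0) = -8
E→F: (1)(6) − (-9)(-2) = -12
F→G: (-9)(14) − (-5)(6) = -96
G→A: (-5)(14) − (-1)(14) = -56
Σ = -224
Signed area = Σ/2 = -112 (negative ⇒ clockwise traversal).

-112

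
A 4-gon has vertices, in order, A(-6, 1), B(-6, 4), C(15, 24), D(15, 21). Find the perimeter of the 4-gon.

|AB| = √((0)² + (3)²) = √9 = 3
|BC| = √((21)² + (20)²) = √841 = 29
|CD| = √((0)² + (-3)²) = √9 = 3
|DA| = √((-21)² + (-20)²) = √841 = 29
Perimeter = 3 + 29 + 3 + 29 = 64.

64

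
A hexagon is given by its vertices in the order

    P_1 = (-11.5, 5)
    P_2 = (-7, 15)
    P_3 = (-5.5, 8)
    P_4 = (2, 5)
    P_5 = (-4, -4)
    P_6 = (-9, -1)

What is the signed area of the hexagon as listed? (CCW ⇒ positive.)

-115.5

Apply Gauss's area formula: 2A = Σ (x_i·y_{i+1} − x_{i+1}·y_i), indices taken mod 6.
Cross-terms: -137.5, 26.5, -43.5, 12, -32, -56.5  ⇒  Σ = -231
Signed area = Σ/2 = -115.5 (negative ⇒ clockwise traversal).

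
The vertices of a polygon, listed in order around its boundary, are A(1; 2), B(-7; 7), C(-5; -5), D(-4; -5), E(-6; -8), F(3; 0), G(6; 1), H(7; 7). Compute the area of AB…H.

Apply the shoelace (surveyor's) formula: 2A = Σ (x_i·y_{i+1} − x_{i+1}·y_i), indices taken mod 8.
Cross-terms: 21, 70, 5, 2, 24, 3, 35, 7  ⇒  Σ = 167
Area = |Σ|/2 = 83.5.

83.5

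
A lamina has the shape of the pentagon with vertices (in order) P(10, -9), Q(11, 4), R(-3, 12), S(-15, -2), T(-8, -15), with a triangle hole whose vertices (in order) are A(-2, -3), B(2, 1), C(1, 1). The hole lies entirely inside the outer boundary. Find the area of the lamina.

Outer boundary:
P→Q: (10)(4) − (11)(-9) = 139
Q→R: (11)(12) − (-3)(4) = 144
R→S: (-3)(-2) − (-15)(12) = 186
S→T: (-15)(-15) − (-8)(-2) = 209
T→P: (-8)(-9) − (10)(-15) = 222
Σ = 900
Area = |Σ|/2 = 450.
Hole:
Apply the shoelace (surveyor's) formula: 2A = Σ (x_i·y_{i+1} − x_{i+1}·y_i), indices taken mod 3.
Cross-terms: 4, 1, -1  ⇒  Σ = 4
Area = |Σ|/2 = 2.
Net area = 450 − 2 = 448.

448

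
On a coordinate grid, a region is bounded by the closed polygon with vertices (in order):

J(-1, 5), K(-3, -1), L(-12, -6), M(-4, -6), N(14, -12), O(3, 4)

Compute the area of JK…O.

156.5

Apply Gauss's area formula: 2A = Σ (x_i·y_{i+1} − x_{i+1}·y_i), indices taken mod 6.
Cross-terms: 16, 6, 48, 132, 92, 19  ⇒  Σ = 313
Area = |Σ|/2 = 156.5.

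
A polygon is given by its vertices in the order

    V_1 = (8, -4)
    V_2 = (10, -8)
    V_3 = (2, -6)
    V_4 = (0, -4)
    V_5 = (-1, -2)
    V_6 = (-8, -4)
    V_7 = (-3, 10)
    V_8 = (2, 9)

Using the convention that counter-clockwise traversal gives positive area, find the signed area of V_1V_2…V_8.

-155.5

Apply the surveyor's formula: 2A = Σ (x_i·y_{i+1} − x_{i+1}·y_i), indices taken mod 8.
Σ = (-24) + (-44) + (-8) + (-4) + (-12) + (-92) + (-47) + (-80) = -311
Signed area = Σ/2 = -155.5 (negative ⇒ clockwise traversal).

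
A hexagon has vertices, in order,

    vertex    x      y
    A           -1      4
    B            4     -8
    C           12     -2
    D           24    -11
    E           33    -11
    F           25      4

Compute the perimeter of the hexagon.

90

|AB| = √((5)² + (-12)²) = √169 = 13
|BC| = √((8)² + (6)²) = √100 = 10
|CD| = √((12)² + (-9)²) = √225 = 15
|DE| = √((9)² + (0)²) = √81 = 9
|EF| = √((-8)² + (15)²) = √289 = 17
|FA| = √((-26)² + (0)²) = √676 = 26
Perimeter = 13 + 10 + 15 + 9 + 17 + 26 = 90.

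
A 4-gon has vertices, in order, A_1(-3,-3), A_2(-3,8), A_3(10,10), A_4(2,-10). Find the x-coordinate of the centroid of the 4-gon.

Apply Gauss's area formula. First the cross-terms c_i = x_i·y_{i+1} − x_{i+1}·y_i:
  -33, -110, -120, -36  ⇒  2A = -299, A = -149.5.
Then Σ (x_i + x_{i+1})·c_i = -1976, so x̄ = -1976 / (6·(-149.5)) = 152/69.

152/69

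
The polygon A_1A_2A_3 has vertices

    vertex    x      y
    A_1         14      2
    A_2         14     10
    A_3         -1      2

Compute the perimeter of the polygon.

|A_1A_2| = √((0)² + (8)²) = √64 = 8
|A_2A_3| = √((-15)² + (-8)²) = √289 = 17
|A_3A_1| = √((15)² + (0)²) = √225 = 15
Perimeter = 8 + 17 + 15 = 40.

40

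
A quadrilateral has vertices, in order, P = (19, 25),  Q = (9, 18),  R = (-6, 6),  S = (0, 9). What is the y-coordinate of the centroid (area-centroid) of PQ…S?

Apply the shoelace formula. First the cross-terms c_i = x_i·y_{i+1} − x_{i+1}·y_i:
  117, 162, -54, -171  ⇒  2A = 54, A = 27.
Then Σ (y_i + y_{i+1})·c_i = 2295, so ȳ = 2295 / (6·27) = 85/6.

85/6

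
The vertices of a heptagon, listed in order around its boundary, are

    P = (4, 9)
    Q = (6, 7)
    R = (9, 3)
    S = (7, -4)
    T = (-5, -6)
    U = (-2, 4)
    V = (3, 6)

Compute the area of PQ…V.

Σ = (-26) + (-45) + (-57) + (-62) + (-32) + (-24) + (3) = -243
Area = |Σ|/2 = 121.5.

121.5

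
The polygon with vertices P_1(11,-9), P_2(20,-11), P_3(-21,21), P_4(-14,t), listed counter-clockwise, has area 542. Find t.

Write out the shoelace sum; only the two edges meeting at P_4 involve t:
2·Area = [((-21)·t − (-14)·21) + ((-14)·(-9) − 11·t)] + 248
       = -32·t + 668 = 1084
⇒ t = -13.

-13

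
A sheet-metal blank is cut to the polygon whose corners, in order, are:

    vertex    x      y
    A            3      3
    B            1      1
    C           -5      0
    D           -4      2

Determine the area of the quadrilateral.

Apply the shoelace (surveyor's) formula: 2A = Σ (x_i·y_{i+1} − x_{i+1}·y_i), indices taken mod 4.
Σ = (0) + (5) + (-10) + (-18) = -23
Area = |Σ|/2 = 11.5.

11.5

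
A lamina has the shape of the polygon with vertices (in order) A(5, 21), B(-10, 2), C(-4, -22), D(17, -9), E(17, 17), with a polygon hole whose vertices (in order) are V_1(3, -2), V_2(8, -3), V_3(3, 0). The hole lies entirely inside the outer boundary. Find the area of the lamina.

781

Outer boundary:
Apply the surveyor's formula: 2A = Σ (x_i·y_{i+1} − x_{i+1}·y_i), indices taken mod 5.
Σ = (220) + (228) + (410) + (442) + (272) = 1572
Area = |Σ|/2 = 786.
Hole:
Cross-terms: 7, 9, -6  ⇒  Σ = 10
Area = |Σ|/2 = 5.
Net area = 786 − 5 = 781.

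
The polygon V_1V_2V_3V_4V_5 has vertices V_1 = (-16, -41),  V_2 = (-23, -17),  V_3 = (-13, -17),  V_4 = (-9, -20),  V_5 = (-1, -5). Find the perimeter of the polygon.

|V_1V_2| = √((-7)² + (24)²) = √625 = 25
|V_2V_3| = √((10)² + (0)²) = √100 = 10
|V_3V_4| = √((4)² + (-3)²) = √25 = 5
|V_4V_5| = √((8)² + (15)²) = √289 = 17
|V_5V_1| = √((-15)² + (-36)²) = √1521 = 39
Perimeter = 25 + 10 + 5 + 17 + 39 = 96.

96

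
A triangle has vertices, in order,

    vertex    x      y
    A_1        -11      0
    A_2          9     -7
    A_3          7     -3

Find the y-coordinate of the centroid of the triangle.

-10/3

Apply the shoelace formula. First the cross-terms c_i = x_i·y_{i+1} − x_{i+1}·y_i:
  77, 22, -33  ⇒  2A = 66, A = 33.
Then Σ (y_i + y_{i+1})·c_i = -660, so ȳ = -660 / (6·33) = -10/3.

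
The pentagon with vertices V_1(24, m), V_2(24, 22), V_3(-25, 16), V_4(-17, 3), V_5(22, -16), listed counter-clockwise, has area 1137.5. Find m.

Write out the shoelace sum; only the two edges meeting at V_1 involve m:
2·Area = [(22·m − 24·(-16)) + (24·22 − 24·m)] + 1337
       = -2·m + 2249 = 2275
⇒ m = -13.

-13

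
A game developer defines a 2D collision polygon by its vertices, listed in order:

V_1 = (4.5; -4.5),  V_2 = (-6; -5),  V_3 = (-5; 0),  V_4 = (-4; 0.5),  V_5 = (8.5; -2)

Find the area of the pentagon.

51.25

Apply the surveyor's formula: 2A = Σ (x_i·y_{i+1} − x_{i+1}·y_i), indices taken mod 5.
Σ = (-49.5) + (-25) + (-2.5) + (3.75) + (-29.25) = -102.5
Area = |Σ|/2 = 51.25.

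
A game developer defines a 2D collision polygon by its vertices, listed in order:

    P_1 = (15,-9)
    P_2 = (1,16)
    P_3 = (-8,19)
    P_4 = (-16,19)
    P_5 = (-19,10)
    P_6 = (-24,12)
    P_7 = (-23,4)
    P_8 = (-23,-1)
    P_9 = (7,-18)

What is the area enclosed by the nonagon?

Cross-terms: 249, 147, 152, 201, 12, 180, 115, 421, 207  ⇒  Σ = 1684
Area = |Σ|/2 = 842.

842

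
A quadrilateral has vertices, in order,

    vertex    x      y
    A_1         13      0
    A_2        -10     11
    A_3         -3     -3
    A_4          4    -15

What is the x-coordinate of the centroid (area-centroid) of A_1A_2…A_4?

497/229

Apply the shoelace formula. First the cross-terms c_i = x_i·y_{i+1} − x_{i+1}·y_i:
  143, 63, 57, 195  ⇒  2A = 458, A = 229.
Then Σ (x_i + x_{i+1})·c_i = 2982, so x̄ = 2982 / (6·229) = 497/229.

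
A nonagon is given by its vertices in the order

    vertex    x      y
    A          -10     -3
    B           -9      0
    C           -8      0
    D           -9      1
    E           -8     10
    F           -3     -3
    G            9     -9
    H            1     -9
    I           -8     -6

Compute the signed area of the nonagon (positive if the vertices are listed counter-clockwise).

Σ = (-27) + (0) + (-8) + (-82) + (54) + (54) + (-72) + (-78) + (-36) = -195
Signed area = Σ/2 = -97.5 (negative ⇒ clockwise traversal).

-97.5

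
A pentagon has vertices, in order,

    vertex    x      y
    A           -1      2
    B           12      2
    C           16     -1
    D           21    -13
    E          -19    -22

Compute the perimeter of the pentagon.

102

|AB| = √((13)² + (0)²) = √169 = 13
|BC| = √((4)² + (-3)²) = √25 = 5
|CD| = √((5)² + (-12)²) = √169 = 13
|DE| = √((-40)² + (-9)²) = √1681 = 41
|EA| = √((18)² + (24)²) = √900 = 30
Perimeter = 13 + 5 + 13 + 41 + 30 = 102.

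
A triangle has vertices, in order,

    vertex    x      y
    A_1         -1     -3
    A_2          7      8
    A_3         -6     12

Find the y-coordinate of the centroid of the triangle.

17/3

Apply the shoelace formula. First the cross-terms c_i = x_i·y_{i+1} − x_{i+1}·y_i:
  13, 132, 30  ⇒  2A = 175, A = 87.5.
Then Σ (y_i + y_{i+1})·c_i = 2975, so ȳ = 2975 / (6·87.5) = 17/3.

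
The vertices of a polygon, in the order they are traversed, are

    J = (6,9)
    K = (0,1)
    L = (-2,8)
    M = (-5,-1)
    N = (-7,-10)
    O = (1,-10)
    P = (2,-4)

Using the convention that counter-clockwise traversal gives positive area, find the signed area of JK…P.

115.5

Apply the shoelace (surveyor's) formula: 2A = Σ (x_i·y_{i+1} − x_{i+1}·y_i), indices taken mod 7.
Σ = (6) + (2) + (42) + (43) + (80) + (16) + (42) = 231
Signed area = Σ/2 = 115.5 (positive ⇒ counter-clockwise traversal).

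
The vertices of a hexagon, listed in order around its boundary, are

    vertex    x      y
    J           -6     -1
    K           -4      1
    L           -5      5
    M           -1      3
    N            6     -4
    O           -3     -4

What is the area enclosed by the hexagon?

53

Apply the shoelace (surveyor's) formula: 2A = Σ (x_i·y_{i+1} − x_{i+1}·y_i), indices taken mod 6.
Cross-terms: -10, -15, -10, -14, -36, -21  ⇒  Σ = -106
Area = |Σ|/2 = 53.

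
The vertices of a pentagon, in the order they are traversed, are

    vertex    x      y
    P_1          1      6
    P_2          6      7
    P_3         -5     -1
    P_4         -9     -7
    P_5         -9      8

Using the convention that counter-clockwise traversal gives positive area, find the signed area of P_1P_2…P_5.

Cross-terms: -29, 29, 26, -135, -62  ⇒  Σ = -171
Signed area = Σ/2 = -85.5 (negative ⇒ clockwise traversal).

-85.5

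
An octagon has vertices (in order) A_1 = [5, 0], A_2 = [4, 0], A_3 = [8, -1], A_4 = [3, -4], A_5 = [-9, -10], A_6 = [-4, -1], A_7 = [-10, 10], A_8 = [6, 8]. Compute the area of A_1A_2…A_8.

180

Apply the surveyor's formula: 2A = Σ (x_i·y_{i+1} − x_{i+1}·y_i), indices taken mod 8.
Cross-terms: 0, -4, -29, -66, -31, -50, -140, -40  ⇒  Σ = -360
Area = |Σ|/2 = 180.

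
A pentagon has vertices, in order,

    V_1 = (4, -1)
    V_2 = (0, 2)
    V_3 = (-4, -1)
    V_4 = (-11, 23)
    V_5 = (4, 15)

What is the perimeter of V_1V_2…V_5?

|V_1V_2| = √((-4)² + (3)²) = √25 = 5
|V_2V_3| = √((-4)² + (-3)²) = √25 = 5
|V_3V_4| = √((-7)² + (24)²) = √625 = 25
|V_4V_5| = √((15)² + (-8)²) = √289 = 17
|V_5V_1| = √((0)² + (-16)²) = √256 = 16
Perimeter = 5 + 5 + 25 + 17 + 16 = 68.

68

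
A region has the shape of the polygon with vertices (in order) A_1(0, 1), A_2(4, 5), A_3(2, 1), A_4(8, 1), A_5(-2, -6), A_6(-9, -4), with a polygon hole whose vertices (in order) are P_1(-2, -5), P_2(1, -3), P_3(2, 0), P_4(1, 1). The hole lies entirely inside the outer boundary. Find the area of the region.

Outer boundary:
Apply the surveyor's formula: 2A = Σ (x_i·y_{i+1} − x_{i+1}·y_i), indices taken mod 6.
Σ = (-4) + (-6) + (-6) + (-46) + (-46) + (-9) = -117
Area = |Σ|/2 = 58.5.
Hole:
Apply the surveyor's formula: 2A = Σ (x_i·y_{i+1} − x_{i+1}·y_i), indices taken mod 4.
Σ = (11) + (6) + (2) + (-3) = 16
Area = |Σ|/2 = 8.
Net area = 58.5 − 8 = 50.5.

50.5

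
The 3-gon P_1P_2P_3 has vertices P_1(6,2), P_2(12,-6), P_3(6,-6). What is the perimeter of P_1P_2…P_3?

24

|P_1P_2| = √((6)² + (-8)²) = √100 = 10
|P_2P_3| = √((-6)² + (0)²) = √36 = 6
|P_3P_1| = √((0)² + (8)²) = √64 = 8
Perimeter = 10 + 6 + 8 = 24.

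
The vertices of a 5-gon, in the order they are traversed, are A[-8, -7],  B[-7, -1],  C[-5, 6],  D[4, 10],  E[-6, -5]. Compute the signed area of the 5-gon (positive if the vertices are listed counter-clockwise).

Apply the surveyor's formula: 2A = Σ (x_i·y_{i+1} − x_{i+1}·y_i), indices taken mod 5.
Σ = (-41) + (-47) + (-74) + (40) + (2) = -120
Signed area = Σ/2 = -60 (negative ⇒ clockwise traversal).

-60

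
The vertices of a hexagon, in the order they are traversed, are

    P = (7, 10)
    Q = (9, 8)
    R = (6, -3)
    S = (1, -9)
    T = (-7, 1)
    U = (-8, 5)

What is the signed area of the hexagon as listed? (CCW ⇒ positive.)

-182

Apply the surveyor's formula: 2A = Σ (x_i·y_{i+1} − x_{i+1}·y_i), indices taken mod 6.
Σ = (-34) + (-75) + (-51) + (-62) + (-27) + (-115) = -364
Signed area = Σ/2 = -182 (negative ⇒ clockwise traversal).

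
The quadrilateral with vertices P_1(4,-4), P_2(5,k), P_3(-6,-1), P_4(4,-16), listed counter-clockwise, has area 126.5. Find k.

9

The doubled signed area Σ (x_i y_{i+1} − x_{i+1} y_i) is linear in k.
With k=0 it equals 163; the coefficient of k is 10 (from the two edges through P_2).
So 10·k + 163 = 2·126.5 = 253 ⇒ k = 9.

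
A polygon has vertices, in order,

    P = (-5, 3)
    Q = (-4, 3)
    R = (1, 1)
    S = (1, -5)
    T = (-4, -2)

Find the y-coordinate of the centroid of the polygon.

Apply the shoelace formula. First the cross-terms c_i = x_i·y_{i+1} − x_{i+1}·y_i:
  -3, -7, -6, -22, -22  ⇒  2A = -60, A = -30.
Then Σ (y_i + y_{i+1})·c_i = 110, so ȳ = 110 / (6·(-30)) = -11/18.

-11/18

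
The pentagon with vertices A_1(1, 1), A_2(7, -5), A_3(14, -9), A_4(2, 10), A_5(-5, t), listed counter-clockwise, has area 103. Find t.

8

Write out the shoelace sum; only the two edges meeting at A_5 involve t:
2·Area = [(2·t − (-5)·10) + ((-5)·1 − 1·t)] + 153
       = 1·t + 198 = 206
⇒ t = 8.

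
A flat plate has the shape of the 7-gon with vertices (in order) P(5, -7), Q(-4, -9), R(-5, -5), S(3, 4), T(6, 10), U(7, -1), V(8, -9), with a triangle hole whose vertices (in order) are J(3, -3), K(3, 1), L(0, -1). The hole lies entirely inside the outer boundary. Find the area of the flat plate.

Outer boundary:
P→Q: (5)(-9) − (-4)(-7) = -73
Q→R: (-4)(-5) − (-5)(-9) = -25
R→S: (-5)(4) − (3)(-5) = -5
S→T: (3)(10) − (6)(4) = 6
T→U: (6)(-1) − (7)(10) = -76
U→V: (7)(-9) − (8)(-1) = -55
V→P: (8)(-7) − (5)(-9) = -11
Σ = -239
Area = |Σ|/2 = 119.5.
Hole:
Cross-terms: 12, -3, 3  ⇒  Σ = 12
Area = |Σ|/2 = 6.
Net area = 119.5 − 6 = 113.5.

113.5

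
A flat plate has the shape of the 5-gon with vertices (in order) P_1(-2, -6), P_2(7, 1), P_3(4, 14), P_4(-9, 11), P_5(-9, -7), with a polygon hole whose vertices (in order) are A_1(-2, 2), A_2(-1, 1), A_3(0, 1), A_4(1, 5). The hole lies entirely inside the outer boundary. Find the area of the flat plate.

Outer boundary:
Σ = (40) + (94) + (170) + (162) + (40) = 506
Area = |Σ|/2 = 253.
Hole:
Cross-terms: 0, -1, -1, 12  ⇒  Σ = 10
Area = |Σ|/2 = 5.
Net area = 253 − 5 = 248.

248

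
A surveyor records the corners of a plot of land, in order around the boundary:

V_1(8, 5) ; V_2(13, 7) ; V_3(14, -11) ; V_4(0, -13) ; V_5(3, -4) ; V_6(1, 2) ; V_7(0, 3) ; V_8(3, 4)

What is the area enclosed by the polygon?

Apply the shoelace formula: 2A = Σ (x_i·y_{i+1} − x_{i+1}·y_i), indices taken mod 8.
Σ = (-9) + (-241) + (-182) + (39) + (10) + (3) + (-9) + (-17) = -406
Area = |Σ|/2 = 203.

203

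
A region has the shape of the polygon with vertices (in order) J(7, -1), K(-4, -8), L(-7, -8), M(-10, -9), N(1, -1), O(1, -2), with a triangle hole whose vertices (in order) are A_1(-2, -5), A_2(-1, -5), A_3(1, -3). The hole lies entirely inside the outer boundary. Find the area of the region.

Outer boundary:
Apply the shoelace formula: 2A = Σ (x_i·y_{i+1} − x_{i+1}·y_i), indices taken mod 6.
J→K: (7)(-8) − (-4)(-1) = -60
K→L: (-4)(-8) − (-7)(-8) = -24
L→M: (-7)(-9) − (-10)(-8) = -17
M→N: (-10)(-1) − (1)(-9) = 19
N→O: (1)(-2) − (1)(-1) = -1
O→J: (1)(-1) − (7)(-2) = 13
Σ = -70
Area = |Σ|/2 = 35.
Hole:
Apply Gauss's area formula: 2A = Σ (x_i·y_{i+1} − x_{i+1}·y_i), indices taken mod 3.
Cross-terms: 5, 8, -11  ⇒  Σ = 2
Area = |Σ|/2 = 1.
Net area = 35 − 1 = 34.

34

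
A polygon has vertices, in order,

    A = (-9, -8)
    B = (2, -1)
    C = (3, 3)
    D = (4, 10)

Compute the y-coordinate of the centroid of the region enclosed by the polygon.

Apply Gauss's area formula. First the cross-terms c_i = x_i·y_{i+1} − x_{i+1}·y_i:
  25, 9, 18, 58  ⇒  2A = 110, A = 55.
Then Σ (y_i + y_{i+1})·c_i = 143, so ȳ = 143 / (6·55) = 13/30.

13/30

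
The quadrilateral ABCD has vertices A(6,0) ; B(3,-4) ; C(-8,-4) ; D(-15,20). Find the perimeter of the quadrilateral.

|AB| = √((-3)² + (-4)²) = √25 = 5
|BC| = √((-11)² + (0)²) = √121 = 11
|CD| = √((-7)² + (24)²) = √625 = 25
|DA| = √((21)² + (-20)²) = √841 = 29
Perimeter = 5 + 11 + 25 + 29 = 70.

70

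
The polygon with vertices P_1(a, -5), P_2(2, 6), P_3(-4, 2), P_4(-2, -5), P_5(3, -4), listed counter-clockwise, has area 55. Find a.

4

Write out the shoelace sum; only the two edges meeting at P_1 involve a:
2·Area = [(3·(-5) − a·(-4)) + (a·6 − 2·(-5))] + 75
       = 10·a + 70 = 110
⇒ a = 4.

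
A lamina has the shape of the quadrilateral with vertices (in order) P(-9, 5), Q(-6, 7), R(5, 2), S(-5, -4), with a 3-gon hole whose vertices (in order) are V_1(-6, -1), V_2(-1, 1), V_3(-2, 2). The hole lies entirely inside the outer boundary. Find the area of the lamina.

Outer boundary:
Cross-terms: -33, -47, -10, -61  ⇒  Σ = -151
Area = |Σ|/2 = 75.5.
Hole:
Σ = (-7) + (0) + (14) = 7
Area = |Σ|/2 = 3.5.
Net area = 75.5 − 3.5 = 72.

72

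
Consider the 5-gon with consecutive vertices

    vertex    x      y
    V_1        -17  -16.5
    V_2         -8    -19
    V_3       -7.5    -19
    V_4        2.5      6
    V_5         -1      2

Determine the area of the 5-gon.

132.25

Apply the surveyor's formula: 2A = Σ (x_i·y_{i+1} − x_{i+1}·y_i), indices taken mod 5.
Σ = (191) + (9.5) + (2.5) + (11) + (50.5) = 264.5
Area = |Σ|/2 = 132.25.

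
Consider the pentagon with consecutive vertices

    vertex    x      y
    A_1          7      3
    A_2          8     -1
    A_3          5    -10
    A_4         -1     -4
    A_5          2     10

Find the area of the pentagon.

101

Σ = (-31) + (-75) + (-30) + (-2) + (-64) = -202
Area = |Σ|/2 = 101.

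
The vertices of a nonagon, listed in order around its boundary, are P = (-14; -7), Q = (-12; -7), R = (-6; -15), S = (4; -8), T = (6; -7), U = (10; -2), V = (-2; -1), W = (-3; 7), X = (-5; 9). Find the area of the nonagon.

238

Apply the shoelace formula: 2A = Σ (x_i·y_{i+1} − x_{i+1}·y_i), indices taken mod 9.
Cross-terms: 14, 138, 108, 20, 58, -14, -17, 8, 161  ⇒  Σ = 476
Area = |Σ|/2 = 238.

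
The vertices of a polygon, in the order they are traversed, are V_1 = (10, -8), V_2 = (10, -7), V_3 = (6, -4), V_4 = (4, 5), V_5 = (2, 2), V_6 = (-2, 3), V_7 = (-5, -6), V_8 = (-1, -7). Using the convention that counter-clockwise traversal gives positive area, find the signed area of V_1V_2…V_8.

Apply the shoelace formula: 2A = Σ (x_i·y_{i+1} − x_{i+1}·y_i), indices taken mod 8.
V_1→V_2: (10)(-7) − (10)(-8) = 10
V_2→V_3: (10)(-4) − (6)(-7) = 2
V_3→V_4: (6)(5) − (4)(-4) = 46
V_4→V_5: (4)(2) − (2)(5) = -2
V_5→V_6: (2)(3) − (-2)(2) = 10
V_6→V_7: (-2)(-6) − (-5)(3) = 27
V_7→V_8: (-5)(-7) − (-1)(-6) = 29
V_8→V_1: (-1)(-8) − (10)(-7) = 78
Σ = 200
Signed area = Σ/2 = 100 (positive ⇒ counter-clockwise traversal).

100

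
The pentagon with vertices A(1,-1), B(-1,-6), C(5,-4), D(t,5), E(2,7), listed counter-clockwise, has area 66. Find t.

Write out the shoelace sum; only the two edges meeting at D involve t:
2·Area = [(5·5 − t·(-4)) + (t·7 − 2·5)] + 18
       = 11·t + 33 = 132
⇒ t = 9.

9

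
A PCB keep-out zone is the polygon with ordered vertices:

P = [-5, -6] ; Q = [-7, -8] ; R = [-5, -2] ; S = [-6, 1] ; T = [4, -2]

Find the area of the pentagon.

Apply Gauss's area formula: 2A = Σ (x_i·y_{i+1} − x_{i+1}·y_i), indices taken mod 5.
Σ = (-2) + (-26) + (-17) + (8) + (-34) = -71
Area = |Σ|/2 = 35.5.

35.5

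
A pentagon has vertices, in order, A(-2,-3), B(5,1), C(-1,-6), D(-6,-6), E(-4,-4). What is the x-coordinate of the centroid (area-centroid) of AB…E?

Apply Gauss's area formula. First the cross-terms c_i = x_i·y_{i+1} − x_{i+1}·y_i:
  13, -29, -30, 0, 4  ⇒  2A = -42, A = -21.
Then Σ (x_i + x_{i+1})·c_i = 109, so x̄ = 109 / (6·(-21)) = -109/126.

-109/126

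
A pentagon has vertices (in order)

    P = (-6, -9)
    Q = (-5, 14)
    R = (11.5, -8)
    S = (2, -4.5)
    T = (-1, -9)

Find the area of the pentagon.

Apply the surveyor's formula: 2A = Σ (x_i·y_{i+1} − x_{i+1}·y_i), indices taken mod 5.
P→Q: (-6)(14) − (-5)(-9) = -129
Q→R: (-5)(-8) − (11.5)(14) = -121
R→S: (11.5)(-4.5) − (2)(-8) = -35.75
S→T: (2)(-9) − (-1)(-4.5) = -22.5
T→P: (-1)(-9) − (-6)(-9) = -45
Σ = -353.25
Area = |Σ|/2 = 176.625.

176.625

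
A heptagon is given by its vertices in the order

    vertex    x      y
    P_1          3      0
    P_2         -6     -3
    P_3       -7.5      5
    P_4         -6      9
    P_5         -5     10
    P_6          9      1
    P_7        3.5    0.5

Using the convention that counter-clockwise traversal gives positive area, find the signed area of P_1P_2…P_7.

-104.75

P_1→P_2: (3)(-3) − (-6)(0) = -9
P_2→P_3: (-6)(5) − (-7.5)(-3) = -52.5
P_3→P_4: (-7.5)(9) − (-6)(5) = -37.5
P_4→P_5: (-6)(10) − (-5)(9) = -15
P_5→P_6: (-5)(1) − (9)(10) = -95
P_6→P_7: (9)(0.5) − (3.5)(1) = 1
P_7→P_1: (3.5)(0) − (3)(0.5) = -1.5
Σ = -209.5
Signed area = Σ/2 = -104.75 (negative ⇒ clockwise traversal).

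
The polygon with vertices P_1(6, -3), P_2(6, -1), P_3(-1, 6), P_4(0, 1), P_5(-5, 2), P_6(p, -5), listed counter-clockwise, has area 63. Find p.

-4

The doubled signed area Σ (x_i y_{i+1} − x_{i+1} y_i) is linear in p.
With p=0 it equals 106; the coefficient of p is -5 (from the two edges through P_6).
So -5·p + 106 = 2·63 = 126 ⇒ p = -4.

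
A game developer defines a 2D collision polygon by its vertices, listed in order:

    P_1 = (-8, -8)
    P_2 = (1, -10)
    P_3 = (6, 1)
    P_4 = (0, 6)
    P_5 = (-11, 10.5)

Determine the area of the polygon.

Σ = (88) + (61) + (36) + (66) + (172) = 423
Area = |Σ|/2 = 211.5.

211.5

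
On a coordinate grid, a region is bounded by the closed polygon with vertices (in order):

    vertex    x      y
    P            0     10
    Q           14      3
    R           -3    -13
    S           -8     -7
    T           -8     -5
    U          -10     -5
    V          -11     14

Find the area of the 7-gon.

363.5

Apply the shoelace (surveyor's) formula: 2A = Σ (x_i·y_{i+1} − x_{i+1}·y_i), indices taken mod 7.
P→Q: (0)(3) − (14)(10) = -140
Q→R: (14)(-13) − (-3)(3) = -173
R→S: (-3)(-7) − (-8)(-13) = -83
S→T: (-8)(-5) − (-8)(-7) = -16
T→U: (-8)(-5) − (-10)(-5) = -10
U→V: (-10)(14) − (-11)(-5) = -195
V→P: (-11)(10) − (0)(14) = -110
Σ = -727
Area = |Σ|/2 = 363.5.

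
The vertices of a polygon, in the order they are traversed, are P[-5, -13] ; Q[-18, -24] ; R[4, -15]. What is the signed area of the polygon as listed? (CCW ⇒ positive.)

Apply Gauss's area formula: 2A = Σ (x_i·y_{i+1} − x_{i+1}·y_i), indices taken mod 3.
Σ = (-114) + (366) + (-127) = 125
Signed area = Σ/2 = 62.5 (positive ⇒ counter-clockwise traversal).

62.5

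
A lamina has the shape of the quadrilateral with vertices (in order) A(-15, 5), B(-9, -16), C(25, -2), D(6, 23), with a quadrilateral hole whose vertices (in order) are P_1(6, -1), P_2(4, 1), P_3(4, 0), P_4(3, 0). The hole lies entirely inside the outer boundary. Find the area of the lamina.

Outer boundary:
Apply the surveyor's formula: 2A = Σ (x_i·y_{i+1} − x_{i+1}·y_i), indices taken mod 4.
Σ = (285) + (418) + (587) + (375) = 1665
Area = |Σ|/2 = 832.5.
Hole:
Apply Gauss's area formula: 2A = Σ (x_i·y_{i+1} − x_{i+1}·y_i), indices taken mod 4.
Σ = (10) + (-4) + (0) + (-3) = 3
Area = |Σ|/2 = 1.5.
Net area = 832.5 − 1.5 = 831.

831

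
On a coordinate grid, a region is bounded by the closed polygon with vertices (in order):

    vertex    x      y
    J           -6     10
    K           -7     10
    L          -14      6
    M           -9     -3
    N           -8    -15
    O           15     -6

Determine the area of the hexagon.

Cross-terms: 10, 98, 96, 111, 273, 114  ⇒  Σ = 702
Area = |Σ|/2 = 351.

351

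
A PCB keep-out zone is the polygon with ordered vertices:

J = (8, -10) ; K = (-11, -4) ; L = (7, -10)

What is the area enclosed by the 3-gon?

J→K: (8)(-4) − (-11)(-10) = -142
K→L: (-11)(-10) − (7)(-4) = 138
L→J: (7)(-10) − (8)(-10) = 10
Σ = 6
Area = |Σ|/2 = 3.

3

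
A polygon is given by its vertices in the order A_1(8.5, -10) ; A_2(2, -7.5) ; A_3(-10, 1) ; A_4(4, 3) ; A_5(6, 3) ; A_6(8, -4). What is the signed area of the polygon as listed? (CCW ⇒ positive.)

-125.375

A_1→A_2: (8.5)(-7.5) − (2)(-10) = -43.75
A_2→A_3: (2)(1) − (-10)(-7.5) = -73
A_3→A_4: (-10)(3) − (4)(1) = -34
A_4→A_5: (4)(3) − (6)(3) = -6
A_5→A_6: (6)(-4) − (8)(3) = -48
A_6→A_1: (8)(-10) − (8.5)(-4) = -46
Σ = -250.75
Signed area = Σ/2 = -125.375 (negative ⇒ clockwise traversal).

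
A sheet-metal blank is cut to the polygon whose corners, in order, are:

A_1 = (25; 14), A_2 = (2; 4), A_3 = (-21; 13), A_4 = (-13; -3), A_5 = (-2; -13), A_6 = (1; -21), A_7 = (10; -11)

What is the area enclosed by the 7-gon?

Apply the surveyor's formula: 2A = Σ (x_i·y_{i+1} − x_{i+1}·y_i), indices taken mod 7.
Cross-terms: 72, 110, 232, 163, 55, 199, 415  ⇒  Σ = 1246
Area = |Σ|/2 = 623.

623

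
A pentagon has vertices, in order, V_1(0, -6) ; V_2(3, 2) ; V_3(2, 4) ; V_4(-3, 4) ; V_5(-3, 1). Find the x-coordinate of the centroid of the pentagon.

Apply Gauss's area formula. First the cross-terms c_i = x_i·y_{i+1} − x_{i+1}·y_i:
  18, 8, 20, 9, 18  ⇒  2A = 73, A = 36.5.
Then Σ (x_i + x_{i+1})·c_i = -34, so x̄ = -34 / (6·36.5) = -34/219.

-34/219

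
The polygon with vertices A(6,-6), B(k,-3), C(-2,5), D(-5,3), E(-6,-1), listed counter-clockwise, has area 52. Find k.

4

Write out the shoelace sum; only the two edges meeting at B involve k:
2·Area = [(6·(-3) − k·(-6)) + (k·5 − (-2)·(-3))] + 84
       = 11·k + 60 = 104
⇒ k = 4.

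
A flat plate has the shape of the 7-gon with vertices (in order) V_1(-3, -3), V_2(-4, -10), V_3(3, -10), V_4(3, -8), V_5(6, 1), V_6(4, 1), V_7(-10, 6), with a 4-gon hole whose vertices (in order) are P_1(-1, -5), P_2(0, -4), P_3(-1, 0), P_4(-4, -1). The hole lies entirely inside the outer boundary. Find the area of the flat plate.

Outer boundary:
V_1→V_2: (-3)(-10) − (-4)(-3) = 18
V_2→V_3: (-4)(-10) − (3)(-10) = 70
V_3→V_4: (3)(-8) − (3)(-10) = 6
V_4→V_5: (3)(1) − (6)(-8) = 51
V_5→V_6: (6)(1) − (4)(1) = 2
V_6→V_7: (4)(6) − (-10)(1) = 34
V_7→V_1: (-10)(-3) − (-3)(6) = 48
Σ = 229
Area = |Σ|/2 = 114.5.
Hole:
Apply the shoelace (surveyor's) formula: 2A = Σ (x_i·y_{i+1} − x_{i+1}·y_i), indices taken mod 4.
P_1→P_2: (-1)(-4) − (0)(-5) = 4
P_2→P_3: (0)(0) − (-1)(-4) = -4
P_3→P_4: (-1)(-1) − (-4)(0) = 1
P_4→P_1: (-4)(-5) − (-1)(-1) = 19
Σ = 20
Area = |Σ|/2 = 10.
Net area = 114.5 − 10 = 104.5.

104.5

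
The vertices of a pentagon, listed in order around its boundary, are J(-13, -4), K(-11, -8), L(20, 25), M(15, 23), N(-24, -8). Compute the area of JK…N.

227

Σ = (60) + (-115) + (85) + (432) + (-8) = 454
Area = |Σ|/2 = 227.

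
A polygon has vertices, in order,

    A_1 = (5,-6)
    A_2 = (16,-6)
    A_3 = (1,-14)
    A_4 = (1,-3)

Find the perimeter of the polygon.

|A_1A_2| = √((11)² + (0)²) = √121 = 11
|A_2A_3| = √((-15)² + (-8)²) = √289 = 17
|A_3A_4| = √((0)² + (11)²) = √121 = 11
|A_4A_1| = √((4)² + (-3)²) = √25 = 5
Perimeter = 11 + 17 + 11 + 5 = 44.

44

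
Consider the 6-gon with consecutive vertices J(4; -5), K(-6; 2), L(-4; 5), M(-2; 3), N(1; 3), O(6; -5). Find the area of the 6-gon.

44

Apply the shoelace (surveyor's) formula: 2A = Σ (x_i·y_{i+1} − x_{i+1}·y_i), indices taken mod 6.
J→K: (4)(2) − (-6)(-5) = -22
K→L: (-6)(5) − (-4)(2) = -22
L→M: (-4)(3) − (-2)(5) = -2
M→N: (-2)(3) − (1)(3) = -9
N→O: (1)(-5) − (6)(3) = -23
O→J: (6)(-5) − (4)(-5) = -10
Σ = -88
Area = |Σ|/2 = 44.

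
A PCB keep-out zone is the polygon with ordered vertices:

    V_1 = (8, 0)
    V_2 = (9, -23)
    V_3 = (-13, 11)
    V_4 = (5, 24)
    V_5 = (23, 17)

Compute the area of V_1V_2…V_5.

Σ = (-184) + (-200) + (-367) + (-467) + (-136) = -1354
Area = |Σ|/2 = 677.

677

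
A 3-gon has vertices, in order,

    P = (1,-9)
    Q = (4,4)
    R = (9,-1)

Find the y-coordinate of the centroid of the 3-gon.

-2

Apply the shoelace (surveyor's) formula. First the cross-terms c_i = x_i·y_{i+1} − x_{i+1}·y_i:
  40, -40, -80  ⇒  2A = -80, A = -40.
Then Σ (y_i + y_{i+1})·c_i = 480, so ȳ = 480 / (6·(-40)) = -2.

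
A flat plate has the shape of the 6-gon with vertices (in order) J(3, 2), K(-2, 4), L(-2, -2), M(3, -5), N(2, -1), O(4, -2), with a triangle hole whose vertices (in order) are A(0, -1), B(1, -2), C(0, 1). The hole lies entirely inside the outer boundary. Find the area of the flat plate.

Outer boundary:
J→K: (3)(4) − (-2)(2) = 16
K→L: (-2)(-2) − (-2)(4) = 12
L→M: (-2)(-5) − (3)(-2) = 16
M→N: (3)(-1) − (2)(-5) = 7
N→O: (2)(-2) − (4)(-1) = 0
O→J: (4)(2) − (3)(-2) = 14
Σ = 65
Area = |Σ|/2 = 32.5.
Hole:
Cross-terms: 1, 1, 0  ⇒  Σ = 2
Area = |Σ|/2 = 1.
Net area = 32.5 − 1 = 31.5.

31.5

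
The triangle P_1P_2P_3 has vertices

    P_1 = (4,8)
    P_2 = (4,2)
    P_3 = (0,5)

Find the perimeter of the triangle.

|P_1P_2| = √((0)² + (-6)²) = √36 = 6
|P_2P_3| = √((-4)² + (3)²) = √25 = 5
|P_3P_1| = √((4)² + (3)²) = √25 = 5
Perimeter = 6 + 5 + 5 = 16.

16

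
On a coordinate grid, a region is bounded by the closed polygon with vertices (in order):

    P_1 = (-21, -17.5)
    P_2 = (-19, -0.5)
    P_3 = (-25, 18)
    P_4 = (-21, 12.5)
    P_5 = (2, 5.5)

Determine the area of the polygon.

Apply the shoelace formula: 2A = Σ (x_i·y_{i+1} − x_{i+1}·y_i), indices taken mod 5.
Σ = (-322) + (-354.5) + (65.5) + (-140.5) + (80.5) = -671
Area = |Σ|/2 = 335.5.

335.5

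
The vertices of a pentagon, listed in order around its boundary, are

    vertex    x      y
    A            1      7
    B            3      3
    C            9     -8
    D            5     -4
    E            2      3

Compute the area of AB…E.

Apply the shoelace formula: 2A = Σ (x_i·y_{i+1} − x_{i+1}·y_i), indices taken mod 5.
Σ = (-18) + (-51) + (4) + (23) + (11) = -31
Area = |Σ|/2 = 15.5.

15.5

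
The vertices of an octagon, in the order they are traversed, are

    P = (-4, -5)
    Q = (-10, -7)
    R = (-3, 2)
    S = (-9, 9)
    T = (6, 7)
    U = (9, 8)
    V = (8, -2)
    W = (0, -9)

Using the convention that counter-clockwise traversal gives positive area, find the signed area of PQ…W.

Cross-terms: -22, -41, -9, -117, -15, -82, -72, -36  ⇒  Σ = -394
Signed area = Σ/2 = -197 (negative ⇒ clockwise traversal).

-197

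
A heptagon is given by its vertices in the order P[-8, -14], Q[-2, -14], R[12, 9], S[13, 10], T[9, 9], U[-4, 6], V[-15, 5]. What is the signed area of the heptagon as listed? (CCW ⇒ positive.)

337

P→Q: (-8)(-14) − (-2)(-14) = 84
Q→R: (-2)(9) − (12)(-14) = 150
R→S: (12)(10) − (13)(9) = 3
S→T: (13)(9) − (9)(10) = 27
T→U: (9)(6) − (-4)(9) = 90
U→V: (-4)(5) − (-15)(6) = 70
V→P: (-15)(-14) − (-8)(5) = 250
Σ = 674
Signed area = Σ/2 = 337 (positive ⇒ counter-clockwise traversal).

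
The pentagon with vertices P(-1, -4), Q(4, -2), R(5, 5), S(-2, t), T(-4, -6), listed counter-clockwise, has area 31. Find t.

-2

Write out the shoelace sum; only the two edges meeting at S involve t:
2·Area = [(5·t − (-2)·5) + ((-2)·(-6) − (-4)·t)] + 58
       = 9·t + 80 = 62
⇒ t = -2.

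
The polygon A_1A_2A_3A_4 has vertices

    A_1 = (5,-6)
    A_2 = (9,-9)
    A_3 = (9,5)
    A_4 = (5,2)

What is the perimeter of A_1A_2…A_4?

32

|A_1A_2| = √((4)² + (-3)²) = √25 = 5
|A_2A_3| = √((0)² + (14)²) = √196 = 14
|A_3A_4| = √((-4)² + (-3)²) = √25 = 5
|A_4A_1| = √((0)² + (-8)²) = √64 = 8
Perimeter = 5 + 14 + 5 + 8 = 32.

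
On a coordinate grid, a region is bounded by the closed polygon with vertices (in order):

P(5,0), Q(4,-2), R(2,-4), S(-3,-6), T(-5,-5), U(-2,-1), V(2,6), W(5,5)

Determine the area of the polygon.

60.5

P→Q: (5)(-2) − (4)(0) = -10
Q→R: (4)(-4) − (2)(-2) = -12
R→S: (2)(-6) − (-3)(-4) = -24
S→T: (-3)(-5) − (-5)(-6) = -15
T→U: (-5)(-1) − (-2)(-5) = -5
U→V: (-2)(6) − (2)(-1) = -10
V→W: (2)(5) − (5)(6) = -20
W→P: (5)(0) − (5)(5) = -25
Σ = -121
Area = |Σ|/2 = 60.5.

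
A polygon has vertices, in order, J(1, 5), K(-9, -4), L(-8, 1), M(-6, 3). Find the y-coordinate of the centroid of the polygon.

172/153

Apply the surveyor's formula. First the cross-terms c_i = x_i·y_{i+1} − x_{i+1}·y_i:
  41, -41, -18, -33  ⇒  2A = -51, A = -25.5.
Then Σ (y_i + y_{i+1})·c_i = -172, so ȳ = -172 / (6·(-25.5)) = 172/153.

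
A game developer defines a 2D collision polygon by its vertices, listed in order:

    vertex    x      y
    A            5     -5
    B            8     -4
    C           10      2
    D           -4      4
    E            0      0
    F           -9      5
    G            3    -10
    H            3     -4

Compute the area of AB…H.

111

Apply the shoelace formula: 2A = Σ (x_i·y_{i+1} − x_{i+1}·y_i), indices taken mod 8.
A→B: (5)(-4) − (8)(-5) = 20
B→C: (8)(2) − (10)(-4) = 56
C→D: (10)(4) − (-4)(2) = 48
D→E: (-4)(0) − (0)(4) = 0
E→F: (0)(5) − (-9)(0) = 0
F→G: (-9)(-10) − (3)(5) = 75
G→H: (3)(-4) − (3)(-10) = 18
H→A: (3)(-5) − (5)(-4) = 5
Σ = 222
Area = |Σ|/2 = 111.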